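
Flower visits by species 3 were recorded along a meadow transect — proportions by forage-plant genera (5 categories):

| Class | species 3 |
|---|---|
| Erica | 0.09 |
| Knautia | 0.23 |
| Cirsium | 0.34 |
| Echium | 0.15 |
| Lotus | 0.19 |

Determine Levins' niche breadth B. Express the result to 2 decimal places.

4.25

Σpᵢ² = 0.09² + 0.23² + 0.34² + 0.15² + 0.19² = 0.0081 + 0.0529 + 0.1156 + 0.0225 + 0.0361 = 0.2352
B = 1 / 0.2352 = 4.2517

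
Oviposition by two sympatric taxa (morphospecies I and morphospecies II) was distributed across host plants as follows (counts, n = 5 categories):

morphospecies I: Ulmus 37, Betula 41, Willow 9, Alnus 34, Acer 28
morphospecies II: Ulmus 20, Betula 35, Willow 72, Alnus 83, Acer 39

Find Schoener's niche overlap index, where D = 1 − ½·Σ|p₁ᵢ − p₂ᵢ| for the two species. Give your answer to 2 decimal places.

Proportions for morphospecies I (n=149): 37/149=0.2483, 41/149=0.2752, 9/149=0.0604, 34/149=0.2282, 28/149=0.1879
Proportions for morphospecies II (n=249): 20/249=0.0803, 35/249=0.1406, 72/249=0.2892, 83/249=0.3333, 39/249=0.1566
Σ|p₁ᵢ − p₂ᵢ| = 0.1680 + 0.1346 + 0.2288 + 0.1051 + 0.0313 = 0.6678
D = 1 − ½ × 0.6678 = 1 − 0.33390 = 0.66610

0.67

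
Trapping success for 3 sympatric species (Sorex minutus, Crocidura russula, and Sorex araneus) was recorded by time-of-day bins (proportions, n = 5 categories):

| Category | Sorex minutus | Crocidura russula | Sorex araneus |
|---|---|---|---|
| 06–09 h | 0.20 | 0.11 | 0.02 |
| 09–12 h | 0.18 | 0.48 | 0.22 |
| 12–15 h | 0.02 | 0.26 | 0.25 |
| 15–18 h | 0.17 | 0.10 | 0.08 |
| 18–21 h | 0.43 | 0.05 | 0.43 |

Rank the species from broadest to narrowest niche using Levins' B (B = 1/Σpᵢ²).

Sorex minutus > Sorex araneus > Crocidura russula

Σp_minuᵢ² = 0.20² + 0.18² + 0.02² + 0.17² + 0.43² = 0.0400 + 0.0324 + 0.0004 + 0.0289 + 0.1849 = 0.2866
B_minu = 1 / 0.2866 = 3.4892
Σp_russᵢ² = 0.11² + 0.48² + 0.26² + 0.10² + 0.05² = 0.0121 + 0.2304 + 0.0676 + 0.0100 + 0.0025 = 0.3226
B_russ = 1 / 0.3226 = 3.0998
Σp_aranᵢ² = 0.02² + 0.22² + 0.25² + 0.08² + 0.43² = 0.0004 + 0.0484 + 0.0625 + 0.0064 + 0.1849 = 0.3026
B_aran = 1 / 0.3026 = 3.3047
Ranking by B (broadest → narrowest): Sorex minutus (3.49) > Sorex araneus (3.30) > Crocidura russula (3.10)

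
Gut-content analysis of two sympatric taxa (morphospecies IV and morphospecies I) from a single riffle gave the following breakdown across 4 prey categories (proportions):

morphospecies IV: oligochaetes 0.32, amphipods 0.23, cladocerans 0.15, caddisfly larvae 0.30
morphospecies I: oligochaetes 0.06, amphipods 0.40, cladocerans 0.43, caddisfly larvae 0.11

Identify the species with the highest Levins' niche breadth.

morphospecies IV

Σp_IVᵢ² = 0.32² + 0.23² + 0.15² + 0.30² = 0.1024 + 0.0529 + 0.0225 + 0.0900 = 0.2678
B_IV = 1 / 0.2678 = 3.7341
Σp_Iᵢ² = 0.06² + 0.40² + 0.43² + 0.11² = 0.0036 + 0.1600 + 0.1849 + 0.0121 = 0.3606
B_I = 1 / 0.3606 = 2.7732
Highest B → broadest niche (most generalist): morphospecies IV (B = 3.73).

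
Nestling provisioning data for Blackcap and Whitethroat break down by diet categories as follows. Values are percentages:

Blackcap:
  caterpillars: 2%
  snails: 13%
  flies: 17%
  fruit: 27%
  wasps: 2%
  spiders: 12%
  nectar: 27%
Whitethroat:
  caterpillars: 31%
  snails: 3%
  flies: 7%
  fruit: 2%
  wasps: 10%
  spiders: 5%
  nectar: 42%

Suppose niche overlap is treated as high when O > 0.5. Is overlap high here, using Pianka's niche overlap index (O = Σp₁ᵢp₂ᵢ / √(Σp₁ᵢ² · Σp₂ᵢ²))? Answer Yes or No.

Convert percentages to proportions (divide by 100).
Σ p₁ᵢp₂ᵢ = 0.0062 + 0.0039 + 0.0119 + 0.0054 + 0.0020 + 0.0060 + 0.1134 = 0.1488
Σp_1ᵢ² = 0.02² + 0.13² + 0.17² + 0.27² + 0.02² + 0.12² + 0.27² = 0.0004 + 0.0169 + 0.0289 + 0.0729 + 0.0004 + 0.0144 + 0.0729 = 0.2068
Σp_2ᵢ² = 0.31² + 0.03² + 0.07² + 0.02² + 0.10² + 0.05² + 0.42² = 0.0961 + 0.0009 + 0.0049 + 0.0004 + 0.0100 + 0.0025 + 0.1764 = 0.2912
O = 0.1488 / √(0.2068 × 0.2912) = 0.1488 / 0.24540 = 0.6064
O = 0.6064 > 0.5 → Yes.

Yes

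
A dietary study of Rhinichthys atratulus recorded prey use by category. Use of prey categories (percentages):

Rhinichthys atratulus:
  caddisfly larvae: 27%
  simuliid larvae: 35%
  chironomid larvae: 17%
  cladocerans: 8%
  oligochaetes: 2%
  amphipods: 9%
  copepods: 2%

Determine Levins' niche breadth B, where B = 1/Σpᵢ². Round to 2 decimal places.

Convert percentages to proportions (divide by 100).
Σpᵢ² = 0.27² + 0.35² + 0.17² + 0.08² + 0.02² + 0.09² + 0.02² = 0.0729 + 0.1225 + 0.0289 + 0.0064 + 0.0004 + 0.0081 + 0.0004 = 0.2396
B = 1 / 0.2396 = 4.1736

4.17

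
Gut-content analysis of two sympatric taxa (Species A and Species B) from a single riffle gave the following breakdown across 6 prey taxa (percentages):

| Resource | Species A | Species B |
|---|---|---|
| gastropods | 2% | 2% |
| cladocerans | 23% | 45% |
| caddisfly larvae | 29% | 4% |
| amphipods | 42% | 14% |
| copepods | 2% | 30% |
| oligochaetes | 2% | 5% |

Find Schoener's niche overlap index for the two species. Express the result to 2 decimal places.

Convert percentages to proportions (divide by 100).
Σ|p₁ᵢ − p₂ᵢ| = 0.00 + 0.22 + 0.25 + 0.28 + 0.28 + 0.03 = 1.06
D = 1 − ½ × 1.06 = 1 − 0.530 = 0.4700

0.47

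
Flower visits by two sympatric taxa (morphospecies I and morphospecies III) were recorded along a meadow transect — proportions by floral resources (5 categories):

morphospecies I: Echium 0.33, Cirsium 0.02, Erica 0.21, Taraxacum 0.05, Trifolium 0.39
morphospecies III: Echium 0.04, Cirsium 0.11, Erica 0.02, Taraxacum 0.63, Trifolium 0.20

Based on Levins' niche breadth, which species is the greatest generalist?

Σp_Iᵢ² = 0.33² + 0.02² + 0.21² + 0.05² + 0.39² = 0.1089 + 0.0004 + 0.0441 + 0.0025 + 0.1521 = 0.3080
B_I = 1 / 0.3080 = 3.2468
Σp_IIIᵢ² = 0.04² + 0.11² + 0.02² + 0.63² + 0.20² = 0.0016 + 0.0121 + 0.0004 + 0.3969 + 0.0400 = 0.4510
B_III = 1 / 0.4510 = 2.2173
Highest B → broadest niche (most generalist): morphospecies I (B = 3.25).

morphospecies I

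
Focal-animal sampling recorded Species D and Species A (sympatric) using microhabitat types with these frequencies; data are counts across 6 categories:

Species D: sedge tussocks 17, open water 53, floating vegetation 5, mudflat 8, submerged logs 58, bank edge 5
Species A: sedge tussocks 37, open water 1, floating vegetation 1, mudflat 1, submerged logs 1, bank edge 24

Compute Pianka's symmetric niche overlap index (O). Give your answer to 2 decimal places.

Proportions for Species D (n=146): 17/146=0.1164, 53/146=0.3630, 5/146=0.0342, 8/146=0.0548, 58/146=0.3973, 5/146=0.0342
Proportions for Species A (n=65): 37/65=0.5692, 1/65=0.0154, 1/65=0.0154, 1/65=0.0154, 1/65=0.0154, 24/65=0.3692
Σ p₁ᵢp₂ᵢ = 0.066255 + 0.005590 + 0.000527 + 0.000844 + 0.006118 + 0.012627 = 0.091961
Σp_1ᵢ² = 0.1164² + 0.3630² + 0.0342² + 0.0548² + 0.3973² + 0.0342² = 0.013549 + 0.131769 + 0.001170 + 0.003003 + 0.157847 + 0.001170 = 0.308508
Σp_2ᵢ² = 0.5692² + 0.0154² + 0.0154² + 0.0154² + 0.0154² + 0.3692² = 0.323989 + 0.000237 + 0.000237 + 0.000237 + 0.000237 + 0.136309 = 0.461246
O = 0.091961 / √(0.308508 × 0.461246) = 0.091961 / 0.3772242 = 0.2438

0.24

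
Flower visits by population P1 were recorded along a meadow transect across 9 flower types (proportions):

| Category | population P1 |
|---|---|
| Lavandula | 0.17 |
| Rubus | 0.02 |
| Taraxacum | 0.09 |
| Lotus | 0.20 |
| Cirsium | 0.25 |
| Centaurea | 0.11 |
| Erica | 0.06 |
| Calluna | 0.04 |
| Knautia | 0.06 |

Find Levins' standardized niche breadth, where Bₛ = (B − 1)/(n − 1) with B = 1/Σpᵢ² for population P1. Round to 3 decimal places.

Σpᵢ² = 0.17² + 0.02² + 0.09² + 0.20² + 0.25² + 0.11² + 0.06² + 0.04² + 0.06² = 0.0289 + 0.0004 + 0.0081 + 0.0400 + 0.0625 + 0.0121 + 0.0036 + 0.0016 + 0.0036 = 0.1608
B = 1 / 0.1608 = 6.21891
Bₛ = (B − 1)/(n − 1) = (6.21891 − 1)/(9 − 1) = 5.21891/8 = 0.65236

0.652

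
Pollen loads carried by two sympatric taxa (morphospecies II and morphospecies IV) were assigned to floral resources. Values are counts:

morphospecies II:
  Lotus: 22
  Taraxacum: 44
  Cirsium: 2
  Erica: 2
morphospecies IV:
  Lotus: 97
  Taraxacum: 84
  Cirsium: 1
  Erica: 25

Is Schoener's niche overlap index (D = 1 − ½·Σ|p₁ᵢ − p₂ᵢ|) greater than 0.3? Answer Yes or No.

Proportions for morphospecies II (n=70): 22/70=0.3143, 44/70=0.6286, 2/70=0.0286, 2/70=0.0286
Proportions for morphospecies IV (n=207): 97/207=0.4686, 84/207=0.4058, 1/207=0.0048, 25/207=0.1208
Σ|p₁ᵢ − p₂ᵢ| = 0.1543 + 0.2228 + 0.0238 + 0.0922 = 0.4931
D = 1 − ½ × 0.4931 = 1 − 0.24655 = 0.75345
D = 0.75345 > 0.3 → Yes.

Yes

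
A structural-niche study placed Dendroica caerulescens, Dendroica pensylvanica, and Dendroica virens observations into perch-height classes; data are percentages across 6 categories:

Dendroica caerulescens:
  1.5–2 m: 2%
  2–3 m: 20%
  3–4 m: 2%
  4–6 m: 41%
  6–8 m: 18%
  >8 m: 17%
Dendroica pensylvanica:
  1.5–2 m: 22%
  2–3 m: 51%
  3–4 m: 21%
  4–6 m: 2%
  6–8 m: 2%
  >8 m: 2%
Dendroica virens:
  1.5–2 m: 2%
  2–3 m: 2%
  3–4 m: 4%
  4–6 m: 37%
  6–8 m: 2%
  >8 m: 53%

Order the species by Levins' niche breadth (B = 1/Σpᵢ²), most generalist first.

Dendroica caerulescens > Dendroica pensylvanica > Dendroica virens

Convert percentages to proportions (divide by 100).
Σp_caerᵢ² = 0.02² + 0.20² + 0.02² + 0.41² + 0.18² + 0.17² = 0.0004 + 0.0400 + 0.0004 + 0.1681 + 0.0324 + 0.0289 = 0.2702
B_caer = 1 / 0.2702 = 3.7010
Σp_pensᵢ² = 0.22² + 0.51² + 0.21² + 0.02² + 0.02² + 0.02² = 0.0484 + 0.2601 + 0.0441 + 0.0004 + 0.0004 + 0.0004 = 0.3538
B_pens = 1 / 0.3538 = 2.8265
Σp_vireᵢ² = 0.02² + 0.02² + 0.04² + 0.37² + 0.02² + 0.53² = 0.0004 + 0.0004 + 0.0016 + 0.1369 + 0.0004 + 0.2809 = 0.4206
B_vire = 1 / 0.4206 = 2.3776
Ranking by B (broadest → narrowest): Dendroica caerulescens (3.70) > Dendroica pensylvanica (2.83) > Dendroica virens (2.38)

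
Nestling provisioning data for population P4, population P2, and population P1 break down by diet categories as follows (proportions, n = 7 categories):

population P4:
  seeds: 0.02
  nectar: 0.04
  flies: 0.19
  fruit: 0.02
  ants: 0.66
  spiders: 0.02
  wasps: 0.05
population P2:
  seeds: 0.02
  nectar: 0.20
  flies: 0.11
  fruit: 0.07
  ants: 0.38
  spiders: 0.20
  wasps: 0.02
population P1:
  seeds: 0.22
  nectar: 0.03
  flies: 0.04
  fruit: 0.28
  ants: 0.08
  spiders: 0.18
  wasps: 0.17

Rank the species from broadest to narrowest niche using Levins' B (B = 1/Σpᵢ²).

population P1 > population P2 > population P4

Σp_P4ᵢ² = 0.02² + 0.04² + 0.19² + 0.02² + 0.66² + 0.02² + 0.05² = 0.0004 + 0.0016 + 0.0361 + 0.0004 + 0.4356 + 0.0004 + 0.0025 = 0.4770
B_P4 = 1 / 0.4770 = 2.0964
Σp_P2ᵢ² = 0.02² + 0.20² + 0.11² + 0.07² + 0.38² + 0.20² + 0.02² = 0.0004 + 0.0400 + 0.0121 + 0.0049 + 0.1444 + 0.0400 + 0.0004 = 0.2422
B_P2 = 1 / 0.2422 = 4.1288
Σp_P1ᵢ² = 0.22² + 0.03² + 0.04² + 0.28² + 0.08² + 0.18² + 0.17² = 0.0484 + 0.0009 + 0.0016 + 0.0784 + 0.0064 + 0.0324 + 0.0289 = 0.1970
B_P1 = 1 / 0.1970 = 5.0761
Ranking by B (broadest → narrowest): population P1 (5.08) > population P2 (4.13) > population P4 (2.10)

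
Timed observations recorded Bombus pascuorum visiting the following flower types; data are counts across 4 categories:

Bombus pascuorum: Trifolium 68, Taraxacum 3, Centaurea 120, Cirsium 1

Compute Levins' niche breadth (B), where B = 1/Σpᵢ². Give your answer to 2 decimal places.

1.94

Proportions for Bombus pascuorum (n=192): 68/192=0.3542, 3/192=0.0156, 120/192=0.6250, 1/192=0.0052
Σpᵢ² = 0.3542² + 0.0156² + 0.6250² + 0.0052² = 0.125458 + 0.000243 + 0.390625 + 0.000027 = 0.516353
B = 1 / 0.516353 = 1.9367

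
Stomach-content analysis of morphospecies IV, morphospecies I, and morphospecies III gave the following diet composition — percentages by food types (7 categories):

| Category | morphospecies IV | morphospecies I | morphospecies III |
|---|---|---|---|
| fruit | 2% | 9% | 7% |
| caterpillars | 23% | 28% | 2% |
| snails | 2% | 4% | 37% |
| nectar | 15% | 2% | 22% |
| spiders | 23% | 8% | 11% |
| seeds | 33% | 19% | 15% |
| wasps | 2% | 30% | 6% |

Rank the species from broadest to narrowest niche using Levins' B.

morphospecies I > morphospecies III > morphospecies IV

Convert percentages to proportions (divide by 100).
Σp_IVᵢ² = 0.02² + 0.23² + 0.02² + 0.15² + 0.23² + 0.33² + 0.02² = 0.0004 + 0.0529 + 0.0004 + 0.0225 + 0.0529 + 0.1089 + 0.0004 = 0.2384
B_IV = 1 / 0.2384 = 4.1946
Σp_Iᵢ² = 0.09² + 0.28² + 0.04² + 0.02² + 0.08² + 0.19² + 0.30² = 0.0081 + 0.0784 + 0.0016 + 0.0004 + 0.0064 + 0.0361 + 0.0900 = 0.2210
B_I = 1 / 0.2210 = 4.5249
Σp_IIIᵢ² = 0.07² + 0.02² + 0.37² + 0.22² + 0.11² + 0.15² + 0.06² = 0.0049 + 0.0004 + 0.1369 + 0.0484 + 0.0121 + 0.0225 + 0.0036 = 0.2288
B_III = 1 / 0.2288 = 4.3706
Ranking by B (broadest → narrowest): morphospecies I (4.52) > morphospecies III (4.37) > morphospecies IV (4.19)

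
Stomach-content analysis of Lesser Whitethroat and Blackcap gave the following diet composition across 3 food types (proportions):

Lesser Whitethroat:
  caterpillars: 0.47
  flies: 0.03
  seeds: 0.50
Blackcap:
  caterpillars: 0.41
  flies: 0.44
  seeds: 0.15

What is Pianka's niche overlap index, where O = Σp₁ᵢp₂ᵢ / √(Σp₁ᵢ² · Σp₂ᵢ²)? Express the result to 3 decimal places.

0.660

Σ p₁ᵢp₂ᵢ = 0.1927 + 0.0132 + 0.0750 = 0.2809
Σp_1ᵢ² = 0.47² + 0.03² + 0.50² = 0.2209 + 0.0009 + 0.2500 = 0.4718
Σp_2ᵢ² = 0.41² + 0.44² + 0.15² = 0.1681 + 0.1936 + 0.0225 = 0.3842
O = 0.2809 / √(0.4718 × 0.3842) = 0.2809 / 0.425753 = 0.65977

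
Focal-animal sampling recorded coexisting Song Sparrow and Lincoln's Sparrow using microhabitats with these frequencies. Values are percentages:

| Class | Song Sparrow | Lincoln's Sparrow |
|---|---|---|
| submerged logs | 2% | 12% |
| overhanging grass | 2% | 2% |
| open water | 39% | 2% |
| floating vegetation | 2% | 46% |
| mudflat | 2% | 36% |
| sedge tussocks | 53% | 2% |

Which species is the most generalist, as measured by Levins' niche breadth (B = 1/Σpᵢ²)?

Lincoln's Sparrow

Convert percentages to proportions (divide by 100).
Σp_Songᵢ² = 0.02² + 0.02² + 0.39² + 0.02² + 0.02² + 0.53² = 0.0004 + 0.0004 + 0.1521 + 0.0004 + 0.0004 + 0.2809 = 0.4346
B_Song = 1 / 0.4346 = 2.3010
Σp_Lincᵢ² = 0.12² + 0.02² + 0.02² + 0.46² + 0.36² + 0.02² = 0.0144 + 0.0004 + 0.0004 + 0.2116 + 0.1296 + 0.0004 = 0.3568
B_Linc = 1 / 0.3568 = 2.8027
Highest B → broadest niche (most generalist): Lincoln's Sparrow (B = 2.80).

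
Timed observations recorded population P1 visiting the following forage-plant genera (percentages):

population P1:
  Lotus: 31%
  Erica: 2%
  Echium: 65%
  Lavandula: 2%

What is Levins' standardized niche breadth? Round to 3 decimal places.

0.308

Convert percentages to proportions (divide by 100).
Σpᵢ² = 0.31² + 0.02² + 0.65² + 0.02² = 0.0961 + 0.0004 + 0.4225 + 0.0004 = 0.5194
B = 1 / 0.5194 = 1.92530
Bₛ = (B − 1)/(n − 1) = (1.92530 − 1)/(4 − 1) = 0.92530/3 = 0.30843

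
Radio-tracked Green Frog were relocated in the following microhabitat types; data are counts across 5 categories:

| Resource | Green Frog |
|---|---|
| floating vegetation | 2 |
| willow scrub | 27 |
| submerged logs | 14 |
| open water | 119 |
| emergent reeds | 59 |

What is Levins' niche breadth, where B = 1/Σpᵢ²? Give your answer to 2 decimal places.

2.63

Proportions for Green Frog (n=221): 2/221=0.0090, 27/221=0.1222, 14/221=0.0633, 119/221=0.5385, 59/221=0.2670
Σpᵢ² = 0.0090² + 0.1222² + 0.0633² + 0.5385² + 0.2670² = 0.000081 + 0.014933 + 0.004007 + 0.289982 + 0.071289 = 0.380292
B = 1 / 0.380292 = 2.6296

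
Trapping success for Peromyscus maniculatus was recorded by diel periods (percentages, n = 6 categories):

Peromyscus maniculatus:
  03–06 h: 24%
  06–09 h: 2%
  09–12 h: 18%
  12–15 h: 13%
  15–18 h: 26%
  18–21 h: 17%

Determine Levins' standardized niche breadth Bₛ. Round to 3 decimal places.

0.781

Convert percentages to proportions (divide by 100).
Σpᵢ² = 0.24² + 0.02² + 0.18² + 0.13² + 0.26² + 0.17² = 0.0576 + 0.0004 + 0.0324 + 0.0169 + 0.0676 + 0.0289 = 0.2038
B = 1 / 0.2038 = 4.90677
Bₛ = (B − 1)/(n − 1) = (4.90677 − 1)/(6 − 1) = 3.90677/5 = 0.78135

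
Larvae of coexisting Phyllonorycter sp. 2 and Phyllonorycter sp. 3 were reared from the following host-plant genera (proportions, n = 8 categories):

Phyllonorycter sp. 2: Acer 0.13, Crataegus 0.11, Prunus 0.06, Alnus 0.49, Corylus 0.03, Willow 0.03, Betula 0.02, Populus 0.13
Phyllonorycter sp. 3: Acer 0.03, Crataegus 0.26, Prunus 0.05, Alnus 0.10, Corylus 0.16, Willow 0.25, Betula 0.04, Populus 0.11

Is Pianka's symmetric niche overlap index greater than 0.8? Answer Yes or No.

Σ p₁ᵢp₂ᵢ = 0.0039 + 0.0286 + 0.0030 + 0.0490 + 0.0048 + 0.0075 + 0.0008 + 0.0143 = 0.1119
Σp_1ᵢ² = 0.13² + 0.11² + 0.06² + 0.49² + 0.03² + 0.03² + 0.02² + 0.13² = 0.0169 + 0.0121 + 0.0036 + 0.2401 + 0.0009 + 0.0009 + 0.0004 + 0.0169 = 0.2918
Σp_2ᵢ² = 0.03² + 0.26² + 0.05² + 0.10² + 0.16² + 0.25² + 0.04² + 0.11² = 0.0009 + 0.0676 + 0.0025 + 0.0100 + 0.0256 + 0.0625 + 0.0016 + 0.0121 = 0.1828
O = 0.1119 / √(0.2918 × 0.1828) = 0.1119 / 0.23096 = 0.4845
O = 0.4845 < 0.8 → No.

No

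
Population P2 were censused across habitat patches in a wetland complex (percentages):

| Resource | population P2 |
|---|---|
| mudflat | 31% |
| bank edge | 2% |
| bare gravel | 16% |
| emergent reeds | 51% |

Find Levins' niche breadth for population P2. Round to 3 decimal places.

Convert percentages to proportions (divide by 100).
Σpᵢ² = 0.31² + 0.02² + 0.16² + 0.51² = 0.0961 + 0.0004 + 0.0256 + 0.2601 = 0.3822
B = 1 / 0.3822 = 2.61643

2.616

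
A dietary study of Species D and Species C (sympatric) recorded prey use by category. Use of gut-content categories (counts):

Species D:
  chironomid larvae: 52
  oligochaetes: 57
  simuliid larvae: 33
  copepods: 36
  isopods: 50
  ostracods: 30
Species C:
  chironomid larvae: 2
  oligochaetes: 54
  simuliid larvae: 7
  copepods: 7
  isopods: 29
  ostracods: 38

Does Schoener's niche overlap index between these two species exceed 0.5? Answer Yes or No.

Yes

Proportions for Species D (n=258): 52/258=0.2016, 57/258=0.2209, 33/258=0.1279, 36/258=0.1395, 50/258=0.1938, 30/258=0.1163
Proportions for Species C (n=137): 2/137=0.0146, 54/137=0.3942, 7/137=0.0511, 7/137=0.0511, 29/137=0.2117, 38/137=0.2774
Σ|p₁ᵢ − p₂ᵢ| = 0.1870 + 0.1733 + 0.0768 + 0.0884 + 0.0179 + 0.1611 = 0.7045
D = 1 − ½ × 0.7045 = 1 − 0.35225 = 0.64775
D = 0.64775 > 0.5 → Yes.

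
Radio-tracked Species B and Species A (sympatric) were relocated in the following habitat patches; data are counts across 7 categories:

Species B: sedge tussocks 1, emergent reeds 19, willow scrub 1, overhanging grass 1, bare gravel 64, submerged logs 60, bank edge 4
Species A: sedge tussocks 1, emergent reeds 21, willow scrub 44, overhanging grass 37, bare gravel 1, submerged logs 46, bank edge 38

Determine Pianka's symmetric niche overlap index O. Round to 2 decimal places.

Proportions for Species B (n=150): 1/150=0.0067, 19/150=0.1267, 1/150=0.0067, 1/150=0.0067, 64/150=0.4267, 60/150=0.4000, 4/150=0.0267
Proportions for Species A (n=188): 1/188=0.0053, 21/188=0.1117, 44/188=0.2340, 37/188=0.1968, 1/188=0.0053, 46/188=0.2447, 38/188=0.2021
Σ p₁ᵢp₂ᵢ = 0.000036 + 0.014152 + 0.001568 + 0.001319 + 0.002262 + 0.097880 + 0.005396 = 0.122613
Σp_1ᵢ² = 0.0067² + 0.1267² + 0.0067² + 0.0067² + 0.4267² + 0.4000² + 0.0267² = 0.000045 + 0.016053 + 0.000045 + 0.000045 + 0.182073 + 0.160000 + 0.000713 = 0.358974
Σp_2ᵢ² = 0.0053² + 0.1117² + 0.2340² + 0.1968² + 0.0053² + 0.2447² + 0.2021² = 0.000028 + 0.012477 + 0.054756 + 0.038730 + 0.000028 + 0.059878 + 0.040844 = 0.206741
O = 0.122613 / √(0.358974 × 0.206741) = 0.122613 / 0.2724236 = 0.4501

0.45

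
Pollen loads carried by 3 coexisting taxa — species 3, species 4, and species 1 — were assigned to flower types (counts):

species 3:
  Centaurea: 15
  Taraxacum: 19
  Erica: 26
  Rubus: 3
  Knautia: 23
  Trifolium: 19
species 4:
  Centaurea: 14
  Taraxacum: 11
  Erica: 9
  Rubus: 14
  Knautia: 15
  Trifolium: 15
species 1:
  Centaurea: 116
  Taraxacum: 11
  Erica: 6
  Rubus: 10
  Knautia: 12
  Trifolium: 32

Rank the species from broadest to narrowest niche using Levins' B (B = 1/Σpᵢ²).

species 4 > species 3 > species 1

Proportions for species 3 (n=105): 15/105=0.1429, 19/105=0.1810, 26/105=0.2476, 3/105=0.0286, 23/105=0.2190, 19/105=0.1810
Proportions for species 4 (n=78): 14/78=0.1795, 11/78=0.1410, 9/78=0.1154, 14/78=0.1795, 15/78=0.1923, 15/78=0.1923
Proportions for species 1 (n=187): 116/187=0.6203, 11/187=0.0588, 6/187=0.0321, 10/187=0.0535, 12/187=0.0642, 32/187=0.1711
Σp_3ᵢ² = 0.1429² + 0.1810² + 0.2476² + 0.0286² + 0.2190² + 0.1810² = 0.020420 + 0.032761 + 0.061306 + 0.000818 + 0.047961 + 0.032761 = 0.196027
B_3 = 1 / 0.196027 = 5.1013
Σp_4ᵢ² = 0.1795² + 0.1410² + 0.1154² + 0.1795² + 0.1923² + 0.1923² = 0.032220 + 0.019881 + 0.013317 + 0.032220 + 0.036979 + 0.036979 = 0.171596
B_4 = 1 / 0.171596 = 5.8276
Σp_1ᵢ² = 0.6203² + 0.0588² + 0.0321² + 0.0535² + 0.0642² + 0.1711² = 0.384772 + 0.003457 + 0.001030 + 0.002862 + 0.004122 + 0.029275 = 0.425518
B_1 = 1 / 0.425518 = 2.3501
Ranking by B (broadest → narrowest): species 4 (5.83) > species 3 (5.10) > species 1 (2.35)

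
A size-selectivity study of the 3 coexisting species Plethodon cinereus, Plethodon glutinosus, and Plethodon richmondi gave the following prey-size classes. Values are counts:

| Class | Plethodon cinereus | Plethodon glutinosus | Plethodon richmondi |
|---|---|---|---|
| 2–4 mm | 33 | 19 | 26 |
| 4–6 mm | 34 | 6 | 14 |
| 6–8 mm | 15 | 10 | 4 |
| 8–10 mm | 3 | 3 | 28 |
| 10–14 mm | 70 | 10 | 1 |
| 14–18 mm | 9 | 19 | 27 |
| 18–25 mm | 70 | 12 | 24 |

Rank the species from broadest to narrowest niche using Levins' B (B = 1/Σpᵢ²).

Plethodon glutinosus > Plethodon richmondi > Plethodon cinereus

Proportions for Plethodon cinereus (n=234): 33/234=0.1410, 34/234=0.1453, 15/234=0.0641, 3/234=0.0128, 70/234=0.2991, 9/234=0.0385, 70/234=0.2991
Proportions for Plethodon glutinosus (n=79): 19/79=0.2405, 6/79=0.0759, 10/79=0.1266, 3/79=0.0380, 10/79=0.1266, 19/79=0.2405, 12/79=0.1519
Proportions for Plethodon richmondi (n=124): 26/124=0.2097, 14/124=0.1129, 4/124=0.0323, 28/124=0.2258, 1/124=0.0081, 27/124=0.2177, 24/124=0.1935
Σp_cineᵢ² = 0.1410² + 0.1453² + 0.0641² + 0.0128² + 0.2991² + 0.0385² + 0.2991² = 0.019881 + 0.021112 + 0.004109 + 0.000164 + 0.089461 + 0.001482 + 0.089461 = 0.225670
B_cine = 1 / 0.225670 = 4.4312
Σp_glutᵢ² = 0.2405² + 0.0759² + 0.1266² + 0.0380² + 0.1266² + 0.2405² + 0.1519² = 0.057840 + 0.005761 + 0.016028 + 0.001444 + 0.016028 + 0.057840 + 0.023074 = 0.178015
B_glut = 1 / 0.178015 = 5.6175
Σp_richᵢ² = 0.2097² + 0.1129² + 0.0323² + 0.2258² + 0.0081² + 0.2177² + 0.1935² = 0.043974 + 0.012746 + 0.001043 + 0.050986 + 0.000066 + 0.047393 + 0.037442 = 0.193650
B_rich = 1 / 0.193650 = 5.1640
Ranking by B (broadest → narrowest): Plethodon glutinosus (5.62) > Plethodon richmondi (5.16) > Plethodon cinereus (4.43)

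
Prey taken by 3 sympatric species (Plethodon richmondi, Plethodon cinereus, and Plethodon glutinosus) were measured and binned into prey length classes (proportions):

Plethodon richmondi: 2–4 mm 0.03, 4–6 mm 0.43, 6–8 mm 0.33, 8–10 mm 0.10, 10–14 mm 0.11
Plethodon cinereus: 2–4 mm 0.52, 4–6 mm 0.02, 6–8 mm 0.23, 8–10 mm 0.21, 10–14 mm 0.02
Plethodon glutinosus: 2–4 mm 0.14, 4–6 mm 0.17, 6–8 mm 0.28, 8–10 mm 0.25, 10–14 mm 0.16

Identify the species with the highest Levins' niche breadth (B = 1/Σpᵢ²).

Plethodon glutinosus

Σp_richᵢ² = 0.03² + 0.43² + 0.33² + 0.10² + 0.11² = 0.0009 + 0.1849 + 0.1089 + 0.0100 + 0.0121 = 0.3168
B_rich = 1 / 0.3168 = 3.1566
Σp_cineᵢ² = 0.52² + 0.02² + 0.23² + 0.21² + 0.02² = 0.2704 + 0.0004 + 0.0529 + 0.0441 + 0.0004 = 0.3682
B_cine = 1 / 0.3682 = 2.7159
Σp_glutᵢ² = 0.14² + 0.17² + 0.28² + 0.25² + 0.16² = 0.0196 + 0.0289 + 0.0784 + 0.0625 + 0.0256 = 0.2150
B_glut = 1 / 0.2150 = 4.6512
Highest B → broadest niche (most generalist): Plethodon glutinosus (B = 4.65).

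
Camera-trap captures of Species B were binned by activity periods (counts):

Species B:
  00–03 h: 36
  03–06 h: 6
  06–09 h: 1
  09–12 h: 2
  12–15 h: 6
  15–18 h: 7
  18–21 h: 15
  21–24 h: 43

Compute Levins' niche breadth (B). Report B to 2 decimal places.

Proportions for Species B (n=116): 36/116=0.3103, 6/116=0.0517, 1/116=0.0086, 2/116=0.0172, 6/116=0.0517, 7/116=0.0603, 15/116=0.1293, 43/116=0.3707
Σpᵢ² = 0.3103² + 0.0517² + 0.0086² + 0.0172² + 0.0517² + 0.0603² + 0.1293² + 0.3707² = 0.096286 + 0.002673 + 0.000074 + 0.000296 + 0.002673 + 0.003636 + 0.016718 + 0.137418 = 0.259774
B = 1 / 0.259774 = 3.8495

3.85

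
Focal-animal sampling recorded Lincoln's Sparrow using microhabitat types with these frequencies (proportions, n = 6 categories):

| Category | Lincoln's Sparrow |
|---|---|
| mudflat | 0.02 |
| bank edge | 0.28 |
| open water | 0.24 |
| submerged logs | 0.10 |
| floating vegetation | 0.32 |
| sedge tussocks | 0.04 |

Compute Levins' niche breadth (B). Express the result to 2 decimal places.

Σpᵢ² = 0.02² + 0.28² + 0.24² + 0.10² + 0.32² + 0.04² = 0.0004 + 0.0784 + 0.0576 + 0.0100 + 0.1024 + 0.0016 = 0.2504
B = 1 / 0.2504 = 3.9936

3.99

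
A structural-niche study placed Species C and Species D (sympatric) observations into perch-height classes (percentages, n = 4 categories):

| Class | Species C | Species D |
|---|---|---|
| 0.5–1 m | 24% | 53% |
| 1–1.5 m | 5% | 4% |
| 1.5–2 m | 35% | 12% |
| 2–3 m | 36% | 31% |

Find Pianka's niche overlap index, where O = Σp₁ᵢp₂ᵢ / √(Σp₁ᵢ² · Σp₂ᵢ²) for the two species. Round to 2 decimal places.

Convert percentages to proportions (divide by 100).
Σ p₁ᵢp₂ᵢ = 0.1272 + 0.0020 + 0.0420 + 0.1116 = 0.2828
Σp_1ᵢ² = 0.24² + 0.05² + 0.35² + 0.36² = 0.0576 + 0.0025 + 0.1225 + 0.1296 = 0.3122
Σp_2ᵢ² = 0.53² + 0.04² + 0.12² + 0.31² = 0.2809 + 0.0016 + 0.0144 + 0.0961 = 0.3930
O = 0.2828 / √(0.3122 × 0.3930) = 0.2828 / 0.35028 = 0.8074

0.81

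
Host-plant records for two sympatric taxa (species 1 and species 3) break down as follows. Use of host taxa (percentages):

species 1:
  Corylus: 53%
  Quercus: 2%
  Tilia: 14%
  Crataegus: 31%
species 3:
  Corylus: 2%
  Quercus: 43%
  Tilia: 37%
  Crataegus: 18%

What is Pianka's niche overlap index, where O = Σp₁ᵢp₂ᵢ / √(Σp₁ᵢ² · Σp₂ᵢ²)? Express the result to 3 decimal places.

0.338

Convert percentages to proportions (divide by 100).
Σ p₁ᵢp₂ᵢ = 0.0106 + 0.0086 + 0.0518 + 0.0558 = 0.1268
Σp_1ᵢ² = 0.53² + 0.02² + 0.14² + 0.31² = 0.2809 + 0.0004 + 0.0196 + 0.0961 = 0.3970
Σp_2ᵢ² = 0.02² + 0.43² + 0.37² + 0.18² = 0.0004 + 0.1849 + 0.1369 + 0.0324 = 0.3546
O = 0.1268 / √(0.3970 × 0.3546) = 0.1268 / 0.375202 = 0.33795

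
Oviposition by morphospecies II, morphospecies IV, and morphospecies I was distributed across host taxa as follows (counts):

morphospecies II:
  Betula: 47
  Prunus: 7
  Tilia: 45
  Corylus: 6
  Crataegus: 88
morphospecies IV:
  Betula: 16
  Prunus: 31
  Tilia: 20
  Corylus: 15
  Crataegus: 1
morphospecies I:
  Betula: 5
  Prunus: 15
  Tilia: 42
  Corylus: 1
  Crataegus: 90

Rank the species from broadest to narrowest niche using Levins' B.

morphospecies IV > morphospecies II > morphospecies I

Proportions for morphospecies II (n=193): 47/193=0.2435, 7/193=0.0363, 45/193=0.2332, 6/193=0.0311, 88/193=0.4560
Proportions for morphospecies IV (n=83): 16/83=0.1928, 31/83=0.3735, 20/83=0.2410, 15/83=0.1807, 1/83=0.0120
Proportions for morphospecies I (n=153): 5/153=0.0327, 15/153=0.0980, 42/153=0.2745, 1/153=0.0065, 90/153=0.5882
Σp_IIᵢ² = 0.2435² + 0.0363² + 0.2332² + 0.0311² + 0.4560² = 0.059292 + 0.001318 + 0.054382 + 0.000967 + 0.207936 = 0.323895
B_II = 1 / 0.323895 = 3.0874
Σp_IVᵢ² = 0.1928² + 0.3735² + 0.2410² + 0.1807² + 0.0120² = 0.037172 + 0.139502 + 0.058081 + 0.032652 + 0.000144 = 0.267551
B_IV = 1 / 0.267551 = 3.7376
Σp_Iᵢ² = 0.0327² + 0.0980² + 0.2745² + 0.0065² + 0.5882² = 0.001069 + 0.009604 + 0.075350 + 0.000042 + 0.345979 = 0.432044
B_I = 1 / 0.432044 = 2.3146
Ranking by B (broadest → narrowest): morphospecies IV (3.74) > morphospecies II (3.09) > morphospecies I (2.31)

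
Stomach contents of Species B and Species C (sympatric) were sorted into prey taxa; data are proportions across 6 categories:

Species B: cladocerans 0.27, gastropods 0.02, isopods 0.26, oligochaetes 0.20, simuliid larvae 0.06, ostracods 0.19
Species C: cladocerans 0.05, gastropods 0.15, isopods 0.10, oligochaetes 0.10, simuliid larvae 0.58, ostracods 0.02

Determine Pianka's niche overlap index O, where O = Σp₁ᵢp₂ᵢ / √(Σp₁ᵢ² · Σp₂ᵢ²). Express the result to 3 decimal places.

Σ p₁ᵢp₂ᵢ = 0.0135 + 0.0030 + 0.0260 + 0.0200 + 0.0348 + 0.0038 = 0.1011
Σp_1ᵢ² = 0.27² + 0.02² + 0.26² + 0.20² + 0.06² + 0.19² = 0.0729 + 0.0004 + 0.0676 + 0.0400 + 0.0036 + 0.0361 = 0.2206
Σp_2ᵢ² = 0.05² + 0.15² + 0.10² + 0.10² + 0.58² + 0.02² = 0.0025 + 0.0225 + 0.0100 + 0.0100 + 0.3364 + 0.0004 = 0.3818
O = 0.1011 / √(0.2206 × 0.3818) = 0.1011 / 0.290216 = 0.34836

0.348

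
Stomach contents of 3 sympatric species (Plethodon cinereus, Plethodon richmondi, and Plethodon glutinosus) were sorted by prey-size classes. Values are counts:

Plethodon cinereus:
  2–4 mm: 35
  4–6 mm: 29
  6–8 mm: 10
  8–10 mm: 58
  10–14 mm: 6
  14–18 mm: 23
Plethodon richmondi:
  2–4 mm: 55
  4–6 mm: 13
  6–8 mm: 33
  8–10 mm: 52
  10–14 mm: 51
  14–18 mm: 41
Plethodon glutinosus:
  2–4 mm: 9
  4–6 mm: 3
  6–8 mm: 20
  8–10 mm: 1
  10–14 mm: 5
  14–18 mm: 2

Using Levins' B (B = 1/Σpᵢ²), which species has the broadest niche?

Proportions for Plethodon cinereus (n=161): 35/161=0.2174, 29/161=0.1801, 10/161=0.0621, 58/161=0.3602, 6/161=0.0373, 23/161=0.1429
Proportions for Plethodon richmondi (n=245): 55/245=0.2245, 13/245=0.0531, 33/245=0.1347, 52/245=0.2122, 51/245=0.2082, 41/245=0.1673
Proportions for Plethodon glutinosus (n=40): 9/40=0.2250, 3/40=0.0750, 20/40=0.5000, 1/40=0.0250, 5/40=0.1250, 2/40=0.0500
Σp_cineᵢ² = 0.2174² + 0.1801² + 0.0621² + 0.3602² + 0.0373² + 0.1429² = 0.047263 + 0.032436 + 0.003856 + 0.129744 + 0.001391 + 0.020420 = 0.235110
B_cine = 1 / 0.235110 = 4.2533
Σp_richᵢ² = 0.2245² + 0.0531² + 0.1347² + 0.2122² + 0.2082² + 0.1673² = 0.050400 + 0.002820 + 0.018144 + 0.045029 + 0.043347 + 0.027989 = 0.187729
B_rich = 1 / 0.187729 = 5.3268
Σp_glutᵢ² = 0.2250² + 0.0750² + 0.5000² + 0.0250² + 0.1250² + 0.0500² = 0.050625 + 0.005625 + 0.250000 + 0.000625 + 0.015625 + 0.002500 = 0.325000
B_glut = 1 / 0.325000 = 3.0769
Highest B → broadest niche (most generalist): Plethodon richmondi (B = 5.33).

Plethodon richmondi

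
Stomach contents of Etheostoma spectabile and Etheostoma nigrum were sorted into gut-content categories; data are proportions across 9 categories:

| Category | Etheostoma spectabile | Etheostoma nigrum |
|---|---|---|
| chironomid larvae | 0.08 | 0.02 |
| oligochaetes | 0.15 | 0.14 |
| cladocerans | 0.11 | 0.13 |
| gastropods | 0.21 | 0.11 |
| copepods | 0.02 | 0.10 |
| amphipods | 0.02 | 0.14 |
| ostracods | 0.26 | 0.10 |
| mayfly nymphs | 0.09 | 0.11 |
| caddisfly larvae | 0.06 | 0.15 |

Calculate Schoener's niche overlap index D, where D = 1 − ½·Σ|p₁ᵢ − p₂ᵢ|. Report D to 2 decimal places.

0.67

Σ|p₁ᵢ − p₂ᵢ| = 0.06 + 0.01 + 0.02 + 0.10 + 0.08 + 0.12 + 0.16 + 0.02 + 0.09 = 0.66
D = 1 − ½ × 0.66 = 1 − 0.330 = 0.6700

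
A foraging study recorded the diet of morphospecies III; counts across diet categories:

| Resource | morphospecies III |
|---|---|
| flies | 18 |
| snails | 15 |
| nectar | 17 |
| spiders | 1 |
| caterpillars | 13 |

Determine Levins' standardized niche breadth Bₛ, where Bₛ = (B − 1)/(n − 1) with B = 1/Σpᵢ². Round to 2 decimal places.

Proportions for morphospecies III (n=64): 18/64=0.2813, 15/64=0.2344, 17/64=0.2656, 1/64=0.0156, 13/64=0.2031
Σpᵢ² = 0.2813² + 0.2344² + 0.2656² + 0.0156² + 0.2031² = 0.079130 + 0.054943 + 0.070543 + 0.000243 + 0.041250 = 0.246109
B = 1 / 0.246109 = 4.0632
Bₛ = (B − 1)/(n − 1) = (4.0632 − 1)/(5 − 1) = 3.0632/4 = 0.7658

0.77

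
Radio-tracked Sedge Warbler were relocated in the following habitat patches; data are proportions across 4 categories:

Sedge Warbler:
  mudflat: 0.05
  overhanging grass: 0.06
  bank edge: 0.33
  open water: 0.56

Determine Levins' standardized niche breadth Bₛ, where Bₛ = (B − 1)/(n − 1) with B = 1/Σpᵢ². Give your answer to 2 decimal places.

0.44

Σpᵢ² = 0.05² + 0.06² + 0.33² + 0.56² = 0.0025 + 0.0036 + 0.1089 + 0.3136 = 0.4286
B = 1 / 0.4286 = 2.3332
Bₛ = (B − 1)/(n − 1) = (2.3332 − 1)/(4 − 1) = 1.3332/3 = 0.4444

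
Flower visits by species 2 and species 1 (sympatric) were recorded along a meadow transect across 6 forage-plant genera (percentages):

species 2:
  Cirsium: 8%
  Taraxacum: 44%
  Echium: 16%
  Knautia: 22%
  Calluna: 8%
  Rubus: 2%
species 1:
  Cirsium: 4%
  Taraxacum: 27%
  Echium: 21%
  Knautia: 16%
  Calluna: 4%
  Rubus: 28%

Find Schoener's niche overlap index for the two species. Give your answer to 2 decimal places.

0.69

Convert percentages to proportions (divide by 100).
Σ|p₁ᵢ − p₂ᵢ| = 0.04 + 0.17 + 0.05 + 0.06 + 0.04 + 0.26 = 0.62
D = 1 − ½ × 0.62 = 1 − 0.310 = 0.6900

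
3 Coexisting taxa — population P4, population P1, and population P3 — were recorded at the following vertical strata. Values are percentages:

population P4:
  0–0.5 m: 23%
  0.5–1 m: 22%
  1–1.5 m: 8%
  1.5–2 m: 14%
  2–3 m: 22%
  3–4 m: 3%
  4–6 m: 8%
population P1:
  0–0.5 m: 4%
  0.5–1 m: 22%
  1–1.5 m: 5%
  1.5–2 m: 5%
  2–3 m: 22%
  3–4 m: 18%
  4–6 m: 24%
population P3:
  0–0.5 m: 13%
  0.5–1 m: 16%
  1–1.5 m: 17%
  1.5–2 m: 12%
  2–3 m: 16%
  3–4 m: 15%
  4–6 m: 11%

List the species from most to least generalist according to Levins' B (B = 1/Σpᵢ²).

population P3 > population P4 > population P1

Convert percentages to proportions (divide by 100).
Σp_P4ᵢ² = 0.23² + 0.22² + 0.08² + 0.14² + 0.22² + 0.03² + 0.08² = 0.0529 + 0.0484 + 0.0064 + 0.0196 + 0.0484 + 0.0009 + 0.0064 = 0.1830
B_P4 = 1 / 0.1830 = 5.4645
Σp_P1ᵢ² = 0.04² + 0.22² + 0.05² + 0.05² + 0.22² + 0.18² + 0.24² = 0.0016 + 0.0484 + 0.0025 + 0.0025 + 0.0484 + 0.0324 + 0.0576 = 0.1934
B_P1 = 1 / 0.1934 = 5.1706
Σp_P3ᵢ² = 0.13² + 0.16² + 0.17² + 0.12² + 0.16² + 0.15² + 0.11² = 0.0169 + 0.0256 + 0.0289 + 0.0144 + 0.0256 + 0.0225 + 0.0121 = 0.1460
B_P3 = 1 / 0.1460 = 6.8493
Ranking by B (broadest → narrowest): population P3 (6.85) > population P4 (5.46) > population P1 (5.17)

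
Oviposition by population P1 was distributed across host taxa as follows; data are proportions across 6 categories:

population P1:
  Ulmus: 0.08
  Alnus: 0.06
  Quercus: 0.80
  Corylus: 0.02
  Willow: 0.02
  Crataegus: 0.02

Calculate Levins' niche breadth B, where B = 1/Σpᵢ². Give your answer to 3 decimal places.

Σpᵢ² = 0.08² + 0.06² + 0.80² + 0.02² + 0.02² + 0.02² = 0.0064 + 0.0036 + 0.6400 + 0.0004 + 0.0004 + 0.0004 = 0.6512
B = 1 / 0.6512 = 1.53563

1.536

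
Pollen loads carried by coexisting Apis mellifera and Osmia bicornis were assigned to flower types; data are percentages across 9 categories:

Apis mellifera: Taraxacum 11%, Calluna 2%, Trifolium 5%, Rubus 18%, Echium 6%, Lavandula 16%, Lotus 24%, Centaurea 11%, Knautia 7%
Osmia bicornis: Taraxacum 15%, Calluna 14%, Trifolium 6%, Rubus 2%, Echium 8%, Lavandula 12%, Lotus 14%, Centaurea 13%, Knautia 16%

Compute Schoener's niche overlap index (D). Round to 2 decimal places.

0.70

Convert percentages to proportions (divide by 100).
Σ|p₁ᵢ − p₂ᵢ| = 0.04 + 0.12 + 0.01 + 0.16 + 0.02 + 0.04 + 0.10 + 0.02 + 0.09 = 0.60
D = 1 − ½ × 0.60 = 1 − 0.300 = 0.7000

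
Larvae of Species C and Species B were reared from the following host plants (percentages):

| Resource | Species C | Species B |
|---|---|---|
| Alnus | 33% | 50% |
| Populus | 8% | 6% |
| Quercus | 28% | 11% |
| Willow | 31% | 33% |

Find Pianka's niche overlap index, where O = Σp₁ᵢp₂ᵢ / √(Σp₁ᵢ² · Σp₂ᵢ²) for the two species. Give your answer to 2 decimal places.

0.92

Convert percentages to proportions (divide by 100).
Σ p₁ᵢp₂ᵢ = 0.1650 + 0.0048 + 0.0308 + 0.1023 = 0.3029
Σp_1ᵢ² = 0.33² + 0.08² + 0.28² + 0.31² = 0.1089 + 0.0064 + 0.0784 + 0.0961 = 0.2898
Σp_2ᵢ² = 0.50² + 0.06² + 0.11² + 0.33² = 0.2500 + 0.0036 + 0.0121 + 0.1089 = 0.3746
O = 0.3029 / √(0.2898 × 0.3746) = 0.3029 / 0.32948 = 0.9193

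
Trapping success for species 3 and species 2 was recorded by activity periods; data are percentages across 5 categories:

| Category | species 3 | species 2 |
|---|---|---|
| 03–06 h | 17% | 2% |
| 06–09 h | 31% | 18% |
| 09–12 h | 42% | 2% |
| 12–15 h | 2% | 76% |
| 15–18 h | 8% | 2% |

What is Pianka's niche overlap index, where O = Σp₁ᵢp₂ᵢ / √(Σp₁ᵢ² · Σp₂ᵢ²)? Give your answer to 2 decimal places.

0.19

Convert percentages to proportions (divide by 100).
Σ p₁ᵢp₂ᵢ = 0.0034 + 0.0558 + 0.0084 + 0.0152 + 0.0016 = 0.0844
Σp_1ᵢ² = 0.17² + 0.31² + 0.42² + 0.02² + 0.08² = 0.0289 + 0.0961 + 0.1764 + 0.0004 + 0.0064 = 0.3082
Σp_2ᵢ² = 0.02² + 0.18² + 0.02² + 0.76² + 0.02² = 0.0004 + 0.0324 + 0.0004 + 0.5776 + 0.0004 = 0.6112
O = 0.0844 / √(0.3082 × 0.6112) = 0.0844 / 0.43402 = 0.1945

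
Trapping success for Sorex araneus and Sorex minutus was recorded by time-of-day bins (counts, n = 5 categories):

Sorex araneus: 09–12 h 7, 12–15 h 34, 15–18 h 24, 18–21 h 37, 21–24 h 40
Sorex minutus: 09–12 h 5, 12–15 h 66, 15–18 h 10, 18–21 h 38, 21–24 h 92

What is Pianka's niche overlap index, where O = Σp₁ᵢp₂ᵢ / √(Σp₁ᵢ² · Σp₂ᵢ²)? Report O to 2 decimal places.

Proportions for Sorex araneus (n=142): 7/142=0.0493, 34/142=0.2394, 24/142=0.1690, 37/142=0.2606, 40/142=0.2817
Proportions for Sorex minutus (n=211): 5/211=0.0237, 66/211=0.3128, 10/211=0.0474, 38/211=0.1801, 92/211=0.4360
Σ p₁ᵢp₂ᵢ = 0.001168 + 0.074884 + 0.008011 + 0.046934 + 0.122821 = 0.253818
Σp_1ᵢ² = 0.0493² + 0.2394² + 0.1690² + 0.2606² + 0.2817² = 0.002430 + 0.057312 + 0.028561 + 0.067912 + 0.079355 = 0.235570
Σp_2ᵢ² = 0.0237² + 0.3128² + 0.0474² + 0.1801² + 0.4360² = 0.000562 + 0.097844 + 0.002247 + 0.032436 + 0.190096 = 0.323185
O = 0.253818 / √(0.235570 × 0.323185) = 0.253818 / 0.2759215 = 0.9199

0.92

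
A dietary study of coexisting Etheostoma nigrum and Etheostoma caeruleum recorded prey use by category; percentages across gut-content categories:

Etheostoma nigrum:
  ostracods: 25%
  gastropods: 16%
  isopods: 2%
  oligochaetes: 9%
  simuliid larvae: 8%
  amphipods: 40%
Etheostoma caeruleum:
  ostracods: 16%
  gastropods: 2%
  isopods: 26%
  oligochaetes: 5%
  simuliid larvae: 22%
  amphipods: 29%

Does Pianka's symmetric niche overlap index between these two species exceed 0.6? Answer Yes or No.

Yes

Convert percentages to proportions (divide by 100).
Σ p₁ᵢp₂ᵢ = 0.0400 + 0.0032 + 0.0052 + 0.0045 + 0.0176 + 0.1160 = 0.1865
Σp_1ᵢ² = 0.25² + 0.16² + 0.02² + 0.09² + 0.08² + 0.40² = 0.0625 + 0.0256 + 0.0004 + 0.0081 + 0.0064 + 0.1600 = 0.2630
Σp_2ᵢ² = 0.16² + 0.02² + 0.26² + 0.05² + 0.22² + 0.29² = 0.0256 + 0.0004 + 0.0676 + 0.0025 + 0.0484 + 0.0841 = 0.2286
O = 0.1865 / √(0.2630 × 0.2286) = 0.1865 / 0.24520 = 0.7606
O = 0.7606 > 0.6 → Yes.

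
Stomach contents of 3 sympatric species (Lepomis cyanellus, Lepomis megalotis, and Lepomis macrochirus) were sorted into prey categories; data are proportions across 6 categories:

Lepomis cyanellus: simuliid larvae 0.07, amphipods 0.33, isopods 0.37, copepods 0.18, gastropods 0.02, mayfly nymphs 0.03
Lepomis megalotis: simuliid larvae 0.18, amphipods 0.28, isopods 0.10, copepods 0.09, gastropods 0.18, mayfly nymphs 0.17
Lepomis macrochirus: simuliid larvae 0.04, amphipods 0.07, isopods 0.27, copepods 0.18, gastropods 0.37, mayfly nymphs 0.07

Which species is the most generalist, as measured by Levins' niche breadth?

Lepomis megalotis

Σp_cyanᵢ² = 0.07² + 0.33² + 0.37² + 0.18² + 0.02² + 0.03² = 0.0049 + 0.1089 + 0.1369 + 0.0324 + 0.0004 + 0.0009 = 0.2844
B_cyan = 1 / 0.2844 = 3.5162
Σp_megaᵢ² = 0.18² + 0.28² + 0.10² + 0.09² + 0.18² + 0.17² = 0.0324 + 0.0784 + 0.0100 + 0.0081 + 0.0324 + 0.0289 = 0.1902
B_mega = 1 / 0.1902 = 5.2576
Σp_macrᵢ² = 0.04² + 0.07² + 0.27² + 0.18² + 0.37² + 0.07² = 0.0016 + 0.0049 + 0.0729 + 0.0324 + 0.1369 + 0.0049 = 0.2536
B_macr = 1 / 0.2536 = 3.9432
Highest B → broadest niche (most generalist): Lepomis megalotis (B = 5.26).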